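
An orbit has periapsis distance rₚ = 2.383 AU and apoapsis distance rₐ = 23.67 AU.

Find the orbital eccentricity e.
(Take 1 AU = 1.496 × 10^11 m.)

Convert to SI: rₚ = 2.383 AU = 3.56497e+11 m; rₐ = 23.67 AU = 3.54103e+12 m.
e = (rₐ − rₚ) / (rₐ + rₚ).
e = (3.54103e+12 − 3.56497e+11) / (3.54103e+12 + 3.56497e+11) = 3.18454e+12 / 3.89753e+12 ≈ 0.8171.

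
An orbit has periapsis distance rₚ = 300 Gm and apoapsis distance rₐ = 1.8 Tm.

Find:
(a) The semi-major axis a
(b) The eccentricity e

Convert to SI: rₚ = 300 Gm = 3e+11 m; rₐ = 1.8 Tm = 1.8e+12 m.
(a) a = (rₚ + rₐ) / 2 = (3e+11 + 1.8e+12) / 2 ≈ 1.05e+12 m = 1.05 Tm.
(b) e = (rₐ − rₚ) / (rₐ + rₚ) = (1.8e+12 − 3e+11) / (1.8e+12 + 3e+11) ≈ 0.7143.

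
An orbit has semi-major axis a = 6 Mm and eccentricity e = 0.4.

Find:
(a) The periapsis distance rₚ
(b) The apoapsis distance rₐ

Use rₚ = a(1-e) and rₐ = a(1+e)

Convert to SI: a = 6 Mm = 6e+06 m.
(a) rₚ = a(1 − e) = 6e+06 · (1 − 0.4) = 6e+06 · 0.6 ≈ 3.6e+06 m = 3.6 Mm.
(b) rₐ = a(1 + e) = 6e+06 · (1 + 0.4) = 6e+06 · 1.4 ≈ 8.4e+06 m = 8.4 Mm.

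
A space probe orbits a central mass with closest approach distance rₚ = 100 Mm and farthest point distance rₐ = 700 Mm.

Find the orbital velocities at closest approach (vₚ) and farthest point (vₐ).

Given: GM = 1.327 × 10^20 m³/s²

Convert to SI: rₚ = 100 Mm = 1e+08 m; rₐ = 700 Mm = 7e+08 m.
Use the vis-viva equation v² = GM(2/r − 1/a) with a = (rₚ + rₐ)/2 = (1e+08 + 7e+08)/2 = 4e+08 m.
vₚ = √(GM · (2/rₚ − 1/a)) = √(1.327e+20 · (2/1e+08 − 1/4e+08)) m/s ≈ 1.524e+06 m/s = 1524 km/s.
vₐ = √(GM · (2/rₐ − 1/a)) = √(1.327e+20 · (2/7e+08 − 1/4e+08)) m/s ≈ 2.177e+05 m/s = 217.7 km/s.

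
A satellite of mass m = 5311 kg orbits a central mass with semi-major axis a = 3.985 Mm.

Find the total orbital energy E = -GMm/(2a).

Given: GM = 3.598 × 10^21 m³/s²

Convert to SI: a = 3.985 Mm = 3.985e+06 m.
E = −GMm / (2a).
E = −3.598e+21 · 5311 / (2 · 3.985e+06) J ≈ -2.398e+18 J = -2.398 EJ.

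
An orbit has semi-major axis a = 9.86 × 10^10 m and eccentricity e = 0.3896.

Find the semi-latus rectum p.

p = a (1 − e²).
p = 9.86e+10 · (1 − (0.3896)²) = 9.86e+10 · 0.848212 ≈ 8.363e+10 m = 8.363 × 10^10 m.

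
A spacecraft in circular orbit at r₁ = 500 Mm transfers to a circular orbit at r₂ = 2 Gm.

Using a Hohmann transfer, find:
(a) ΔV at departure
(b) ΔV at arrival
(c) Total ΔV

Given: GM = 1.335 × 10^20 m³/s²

Convert to SI: r₁ = 500 Mm = 5e+08 m; r₂ = 2 Gm = 2e+09 m.
Transfer semi-major axis: a_t = (r₁ + r₂)/2 = (5e+08 + 2e+09)/2 = 1.25e+09 m.
Circular speeds: v₁ = √(GM/r₁) = 516720 m/s, v₂ = √(GM/r₂) = 258360 m/s.
Transfer speeds (vis-viva v² = GM(2/r − 1/a_t)): v₁ᵗ = 653605 m/s, v₂ᵗ = 163401 m/s.
(a) ΔV₁ = |v₁ᵗ − v₁| ≈ 1.369e+05 m/s = 136.9 km/s.
(b) ΔV₂ = |v₂ − v₂ᵗ| ≈ 9.496e+04 m/s = 94.96 km/s.
(c) ΔV_total = ΔV₁ + ΔV₂ ≈ 2.318e+05 m/s = 231.8 km/s.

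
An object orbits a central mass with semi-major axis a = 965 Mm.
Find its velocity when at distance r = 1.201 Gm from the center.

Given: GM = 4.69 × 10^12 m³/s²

Convert to SI: a = 965 Mm = 9.65e+08 m; r = 1.201 Gm = 1.201e+09 m.
Vis-viva: v = √(GM · (2/r − 1/a)).
2/r − 1/a = 2/1.201e+09 − 1/9.65e+08 = 6.2901e-10 m⁻¹.
v = √(4.69e+12 · 6.2901e-10) m/s ≈ 54.31 m/s = 54.31 m/s.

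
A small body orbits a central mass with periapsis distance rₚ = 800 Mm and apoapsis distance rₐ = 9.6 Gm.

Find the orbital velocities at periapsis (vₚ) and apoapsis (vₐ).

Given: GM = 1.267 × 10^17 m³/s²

Convert to SI: rₚ = 800 Mm = 8e+08 m; rₐ = 9.6 Gm = 9.6e+09 m.
Use the vis-viva equation v² = GM(2/r − 1/a) with a = (rₚ + rₐ)/2 = (8e+08 + 9.6e+09)/2 = 5.2e+09 m.
vₚ = √(GM · (2/rₚ − 1/a)) = √(1.267e+17 · (2/8e+08 − 1/5.2e+09)) m/s ≈ 1.71e+04 m/s = 17.1 km/s.
vₐ = √(GM · (2/rₐ − 1/a)) = √(1.267e+17 · (2/9.6e+09 − 1/5.2e+09)) m/s ≈ 1425 m/s = 1.425 km/s.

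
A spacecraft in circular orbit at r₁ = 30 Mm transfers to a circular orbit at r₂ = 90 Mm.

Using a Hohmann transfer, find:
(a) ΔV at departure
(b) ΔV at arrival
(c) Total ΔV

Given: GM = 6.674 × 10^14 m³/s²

Convert to SI: r₁ = 30 Mm = 3e+07 m; r₂ = 90 Mm = 9e+07 m.
Transfer semi-major axis: a_t = (r₁ + r₂)/2 = (3e+07 + 9e+07)/2 = 6e+07 m.
Circular speeds: v₁ = √(GM/r₁) = 4716.64 m/s, v₂ = √(GM/r₂) = 2723.15 m/s.
Transfer speeds (vis-viva v² = GM(2/r − 1/a_t)): v₁ᵗ = 5776.68 m/s, v₂ᵗ = 1925.56 m/s.
(a) ΔV₁ = |v₁ᵗ − v₁| ≈ 1060 m/s = 1.06 km/s.
(b) ΔV₂ = |v₂ − v₂ᵗ| ≈ 797.6 m/s = 797.6 m/s.
(c) ΔV_total = ΔV₁ + ΔV₂ ≈ 1858 m/s = 1.858 km/s.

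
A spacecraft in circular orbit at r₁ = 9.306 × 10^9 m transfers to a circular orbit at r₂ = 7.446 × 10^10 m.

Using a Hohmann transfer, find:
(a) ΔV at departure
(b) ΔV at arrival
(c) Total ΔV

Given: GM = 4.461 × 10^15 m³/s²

Transfer semi-major axis: a_t = (r₁ + r₂)/2 = (9.306e+09 + 7.446e+10)/2 = 4.1883e+10 m.
Circular speeds: v₁ = √(GM/r₁) = 692.364 m/s, v₂ = √(GM/r₂) = 244.768 m/s.
Transfer speeds (vis-viva v² = GM(2/r − 1/a_t)): v₁ᵗ = 923.16 m/s, v₂ᵗ = 115.376 m/s.
(a) ΔV₁ = |v₁ᵗ − v₁| ≈ 230.8 m/s = 230.8 m/s.
(b) ΔV₂ = |v₂ − v₂ᵗ| ≈ 129.4 m/s = 129.4 m/s.
(c) ΔV_total = ΔV₁ + ΔV₂ ≈ 360.2 m/s = 360.2 m/s.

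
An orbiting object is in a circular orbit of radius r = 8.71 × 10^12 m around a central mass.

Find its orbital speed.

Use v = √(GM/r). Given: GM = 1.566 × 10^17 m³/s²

For a circular orbit, gravity supplies the centripetal force, so v = √(GM / r).
v = √(1.566e+17 / 8.71e+12) m/s ≈ 134.1 m/s = 134.1 m/s.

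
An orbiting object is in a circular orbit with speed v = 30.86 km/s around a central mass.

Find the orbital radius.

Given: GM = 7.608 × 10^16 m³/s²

Convert to SI: v = 30.86 km/s = 30860 m/s.
For a circular orbit, v² = GM / r, so r = GM / v².
r = 7.608e+16 / (30860)² m ≈ 7.989e+07 m = 79.89 Mm.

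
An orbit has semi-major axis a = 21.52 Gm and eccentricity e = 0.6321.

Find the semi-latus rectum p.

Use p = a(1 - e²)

Convert to SI: a = 21.52 Gm = 2.152e+10 m.
p = a (1 − e²).
p = 2.152e+10 · (1 − (0.6321)²) = 2.152e+10 · 0.60045 ≈ 1.292e+10 m = 12.92 Gm.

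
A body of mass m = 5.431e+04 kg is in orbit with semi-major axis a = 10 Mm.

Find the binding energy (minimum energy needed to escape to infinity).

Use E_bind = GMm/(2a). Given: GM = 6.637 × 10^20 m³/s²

Convert to SI: a = 10 Mm = 1e+07 m.
Total orbital energy is E = −GMm/(2a); binding energy is E_bind = −E = GMm/(2a).
E_bind = 6.637e+20 · 5.431e+04 / (2 · 1e+07) J ≈ 1.802e+18 J = 1.802 EJ.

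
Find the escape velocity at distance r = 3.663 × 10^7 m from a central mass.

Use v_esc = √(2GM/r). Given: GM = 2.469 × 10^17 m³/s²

Escape velocity comes from setting total energy to zero: ½v² − GM/r = 0 ⇒ v_esc = √(2GM / r).
v_esc = √(2 · 2.469e+17 / 3.663e+07) m/s ≈ 1.161e+05 m/s = 116.1 km/s.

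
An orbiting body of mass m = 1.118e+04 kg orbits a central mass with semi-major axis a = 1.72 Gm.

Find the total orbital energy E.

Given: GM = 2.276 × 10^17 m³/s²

Convert to SI: a = 1.72 Gm = 1.72e+09 m.
E = −GMm / (2a).
E = −2.276e+17 · 1.118e+04 / (2 · 1.72e+09) J ≈ -7.397e+11 J = -739.7 GJ.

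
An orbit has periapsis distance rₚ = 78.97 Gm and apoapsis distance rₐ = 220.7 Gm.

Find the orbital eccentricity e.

Convert to SI: rₚ = 78.97 Gm = 7.897e+10 m; rₐ = 220.7 Gm = 2.207e+11 m.
e = (rₐ − rₚ) / (rₐ + rₚ).
e = (2.207e+11 − 7.897e+10) / (2.207e+11 + 7.897e+10) = 1.4173e+11 / 2.9967e+11 ≈ 0.473.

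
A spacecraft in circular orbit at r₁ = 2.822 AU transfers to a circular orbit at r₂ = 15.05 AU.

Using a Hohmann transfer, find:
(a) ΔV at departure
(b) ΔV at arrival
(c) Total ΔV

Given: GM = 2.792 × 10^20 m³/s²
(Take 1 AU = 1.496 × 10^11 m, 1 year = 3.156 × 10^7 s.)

Convert to SI: r₁ = 2.822 AU = 4.22171e+11 m; r₂ = 15.05 AU = 2.25148e+12 m.
Transfer semi-major axis: a_t = (r₁ + r₂)/2 = (4.22171e+11 + 2.25148e+12)/2 = 1.33683e+12 m.
Circular speeds: v₁ = √(GM/r₁) = 25716.6 m/s, v₂ = √(GM/r₂) = 11135.9 m/s.
Transfer speeds (vis-viva v² = GM(2/r − 1/a_t)): v₁ᵗ = 33374.1 m/s, v₂ᵗ = 6257.93 m/s.
(a) ΔV₁ = |v₁ᵗ − v₁| ≈ 7658 m/s = 1.615 AU/year.
(b) ΔV₂ = |v₂ − v₂ᵗ| ≈ 4878 m/s = 1.029 AU/year.
(c) ΔV_total = ΔV₁ + ΔV₂ ≈ 1.254e+04 m/s = 2.645 AU/year.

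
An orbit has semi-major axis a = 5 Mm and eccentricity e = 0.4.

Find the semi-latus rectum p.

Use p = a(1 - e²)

Convert to SI: a = 5 Mm = 5e+06 m.
p = a (1 − e²).
p = 5e+06 · (1 − (0.4)²) = 5e+06 · 0.84 ≈ 4.2e+06 m = 4.2 Mm.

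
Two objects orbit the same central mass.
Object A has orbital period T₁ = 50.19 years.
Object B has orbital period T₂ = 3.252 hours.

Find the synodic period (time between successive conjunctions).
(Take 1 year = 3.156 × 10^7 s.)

Convert to SI: T₁ = 50.19 years = 1.584e+09 s; T₂ = 3.252 hours = 11707.2 s.
T_syn = |T₁ · T₂ / (T₁ − T₂)|.
T_syn = |1.584e+09 · 11707.2 / (1.584e+09 − 11707.2)| s ≈ 1.171e+04 s = 3.252 hours.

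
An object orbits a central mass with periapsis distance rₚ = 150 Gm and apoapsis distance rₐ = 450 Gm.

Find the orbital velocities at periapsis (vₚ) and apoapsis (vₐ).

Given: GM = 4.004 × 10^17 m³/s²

Convert to SI: rₚ = 150 Gm = 1.5e+11 m; rₐ = 450 Gm = 4.5e+11 m.
Use the vis-viva equation v² = GM(2/r − 1/a) with a = (rₚ + rₐ)/2 = (1.5e+11 + 4.5e+11)/2 = 3e+11 m.
vₚ = √(GM · (2/rₚ − 1/a)) = √(4.004e+17 · (2/1.5e+11 − 1/3e+11)) m/s ≈ 2001 m/s = 2.001 km/s.
vₐ = √(GM · (2/rₐ − 1/a)) = √(4.004e+17 · (2/4.5e+11 − 1/3e+11)) m/s ≈ 667 m/s = 667 m/s.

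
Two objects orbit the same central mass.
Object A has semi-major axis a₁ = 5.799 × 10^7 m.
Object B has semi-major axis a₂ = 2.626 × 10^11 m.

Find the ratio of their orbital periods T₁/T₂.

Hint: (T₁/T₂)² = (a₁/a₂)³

From Kepler's third law, (T₁/T₂)² = (a₁/a₂)³, so T₁/T₂ = (a₁/a₂)^(3/2).
a₁/a₂ = 5.799e+07 / 2.626e+11 = 0.00022083.
T₁/T₂ = (0.00022083)^(3/2) ≈ 3.282e-06.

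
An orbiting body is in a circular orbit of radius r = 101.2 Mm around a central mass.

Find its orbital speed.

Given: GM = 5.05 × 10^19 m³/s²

Convert to SI: r = 101.2 Mm = 1.012e+08 m.
For a circular orbit, gravity supplies the centripetal force, so v = √(GM / r).
v = √(5.05e+19 / 1.012e+08) m/s ≈ 7.064e+05 m/s = 706.4 km/s.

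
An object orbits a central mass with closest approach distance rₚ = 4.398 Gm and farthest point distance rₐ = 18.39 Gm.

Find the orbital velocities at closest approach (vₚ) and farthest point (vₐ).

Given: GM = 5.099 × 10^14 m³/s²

Convert to SI: rₚ = 4.398 Gm = 4.398e+09 m; rₐ = 18.39 Gm = 1.839e+10 m.
Use the vis-viva equation v² = GM(2/r − 1/a) with a = (rₚ + rₐ)/2 = (4.398e+09 + 1.839e+10)/2 = 1.1394e+10 m.
vₚ = √(GM · (2/rₚ − 1/a)) = √(5.099e+14 · (2/4.398e+09 − 1/1.1394e+10)) m/s ≈ 432.6 m/s = 432.6 m/s.
vₐ = √(GM · (2/rₐ − 1/a)) = √(5.099e+14 · (2/1.839e+10 − 1/1.1394e+10)) m/s ≈ 103.5 m/s = 103.5 m/s.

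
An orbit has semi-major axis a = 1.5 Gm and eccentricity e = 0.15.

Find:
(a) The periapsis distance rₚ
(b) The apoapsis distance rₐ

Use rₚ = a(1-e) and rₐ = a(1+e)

Convert to SI: a = 1.5 Gm = 1.5e+09 m.
(a) rₚ = a(1 − e) = 1.5e+09 · (1 − 0.15) = 1.5e+09 · 0.85 ≈ 1.275e+09 m = 1.275 Gm.
(b) rₐ = a(1 + e) = 1.5e+09 · (1 + 0.15) = 1.5e+09 · 1.15 ≈ 1.725e+09 m = 1.725 Gm.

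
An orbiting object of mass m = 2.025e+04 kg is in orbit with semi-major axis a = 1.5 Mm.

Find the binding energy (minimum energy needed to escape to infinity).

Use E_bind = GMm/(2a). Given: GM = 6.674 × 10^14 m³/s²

Convert to SI: a = 1.5 Mm = 1.5e+06 m.
Total orbital energy is E = −GMm/(2a); binding energy is E_bind = −E = GMm/(2a).
E_bind = 6.674e+14 · 2.025e+04 / (2 · 1.5e+06) J ≈ 4.505e+12 J = 4.505 TJ.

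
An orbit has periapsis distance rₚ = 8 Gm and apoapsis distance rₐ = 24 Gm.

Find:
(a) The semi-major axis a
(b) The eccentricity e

Convert to SI: rₚ = 8 Gm = 8e+09 m; rₐ = 24 Gm = 2.4e+10 m.
(a) a = (rₚ + rₐ) / 2 = (8e+09 + 2.4e+10) / 2 ≈ 1.6e+10 m = 16 Gm.
(b) e = (rₐ − rₚ) / (rₐ + rₚ) = (2.4e+10 − 8e+09) / (2.4e+10 + 8e+09) ≈ 0.5.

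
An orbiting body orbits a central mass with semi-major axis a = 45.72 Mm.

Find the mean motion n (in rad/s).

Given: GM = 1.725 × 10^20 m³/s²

Convert to SI: a = 45.72 Mm = 4.572e+07 m.
n = √(GM / a³).
n = √(1.725e+20 / (4.572e+07)³) rad/s ≈ 0.04248 rad/s.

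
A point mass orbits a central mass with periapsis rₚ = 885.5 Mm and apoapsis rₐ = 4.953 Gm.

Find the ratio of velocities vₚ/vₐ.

Convert to SI: rₚ = 885.5 Mm = 8.855e+08 m; rₐ = 4.953 Gm = 4.953e+09 m.
Conservation of angular momentum gives rₚvₚ = rₐvₐ, so vₚ/vₐ = rₐ/rₚ.
vₚ/vₐ = 4.953e+09 / 8.855e+08 ≈ 5.593.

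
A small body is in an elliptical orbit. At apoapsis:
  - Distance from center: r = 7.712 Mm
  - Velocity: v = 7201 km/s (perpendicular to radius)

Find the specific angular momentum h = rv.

Convert to SI: r = 7.712 Mm = 7.712e+06 m; v = 7201 km/s = 7.201e+06 m/s.
With v perpendicular to r, h = r · v.
h = 7.712e+06 · 7.201e+06 m²/s ≈ 5.553e+13 m²/s.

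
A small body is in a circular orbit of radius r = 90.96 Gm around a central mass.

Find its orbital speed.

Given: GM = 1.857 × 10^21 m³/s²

Convert to SI: r = 90.96 Gm = 9.096e+10 m.
For a circular orbit, gravity supplies the centripetal force, so v = √(GM / r).
v = √(1.857e+21 / 9.096e+10) m/s ≈ 1.429e+05 m/s = 142.9 km/s.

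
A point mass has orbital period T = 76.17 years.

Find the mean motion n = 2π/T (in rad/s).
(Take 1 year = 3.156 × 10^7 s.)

Convert to SI: T = 76.17 years = 2.40393e+09 s.
n = 2π / T.
n = 2π / 2.40393e+09 s ≈ 2.614e-09 rad/s.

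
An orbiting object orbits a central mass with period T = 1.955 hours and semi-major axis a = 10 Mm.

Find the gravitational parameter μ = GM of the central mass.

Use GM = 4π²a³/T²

Convert to SI: T = 1.955 hours = 7038 s; a = 10 Mm = 1e+07 m.
GM = 4π² · a³ / T².
GM = 4π² · (1e+07)³ / (7038)² m³/s² ≈ 7.97e+14 m³/s² = 7.97 × 10^14 m³/s².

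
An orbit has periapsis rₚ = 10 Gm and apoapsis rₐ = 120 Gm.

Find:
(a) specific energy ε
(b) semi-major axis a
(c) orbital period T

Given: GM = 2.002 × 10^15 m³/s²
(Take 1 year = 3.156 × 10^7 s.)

Convert to SI: rₚ = 10 Gm = 1e+10 m; rₐ = 120 Gm = 1.2e+11 m.
(a) With a = (rₚ + rₐ)/2 = 6.5e+10 m, ε = −GM/(2a) = −2.002e+15/(2 · 6.5e+10) J/kg ≈ -1.54e+04 J/kg
(b) a = (rₚ + rₐ)/2 = (1e+10 + 1.2e+11)/2 ≈ 6.5e+10 m
(c) With a = (rₚ + rₐ)/2 = 6.5e+10 m, T = 2π √(a³/GM) = 2π √((6.5e+10)³/2.002e+15) s ≈ 2.327e+09 s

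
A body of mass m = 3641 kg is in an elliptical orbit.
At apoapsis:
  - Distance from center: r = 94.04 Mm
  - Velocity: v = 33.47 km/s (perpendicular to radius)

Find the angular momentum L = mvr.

Convert to SI: r = 94.04 Mm = 9.404e+07 m; v = 33.47 km/s = 33470 m/s.
Since v is perpendicular to r, L = m · v · r.
L = 3641 · 33470 · 9.404e+07 kg·m²/s ≈ 1.146e+16 kg·m²/s.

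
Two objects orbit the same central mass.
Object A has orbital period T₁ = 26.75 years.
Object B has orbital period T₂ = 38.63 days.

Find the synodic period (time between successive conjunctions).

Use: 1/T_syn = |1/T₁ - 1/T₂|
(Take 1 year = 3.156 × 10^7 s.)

Convert to SI: T₁ = 26.75 years = 8.4423e+08 s; T₂ = 38.63 days = 3.33763e+06 s.
T_syn = |T₁ · T₂ / (T₁ − T₂)|.
T_syn = |8.4423e+08 · 3.33763e+06 / (8.4423e+08 − 3.33763e+06)| s ≈ 3.351e+06 s = 38.78 days.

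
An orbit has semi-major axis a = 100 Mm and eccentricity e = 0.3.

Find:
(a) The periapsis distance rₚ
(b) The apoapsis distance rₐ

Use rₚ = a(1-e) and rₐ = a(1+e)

Convert to SI: a = 100 Mm = 1e+08 m.
(a) rₚ = a(1 − e) = 1e+08 · (1 − 0.3) = 1e+08 · 0.7 ≈ 7e+07 m = 70 Mm.
(b) rₐ = a(1 + e) = 1e+08 · (1 + 0.3) = 1e+08 · 1.3 ≈ 1.3e+08 m = 130 Mm.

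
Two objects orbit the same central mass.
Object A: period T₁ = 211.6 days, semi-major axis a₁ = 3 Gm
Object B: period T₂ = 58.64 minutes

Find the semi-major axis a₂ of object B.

Convert to SI: T₁ = 211.6 days = 1.82822e+07 s; a₁ = 3 Gm = 3e+09 m; T₂ = 58.64 minutes = 3518.4 s.
Kepler's third law: (T₁/T₂)² = (a₁/a₂)³ ⇒ a₂ = a₁ · (T₂/T₁)^(2/3).
T₂/T₁ = 3518.4 / 1.82822e+07 = 0.000192449.
a₂ = 3e+09 · (0.000192449)^(2/3) m ≈ 1e+07 m = 10 Mm.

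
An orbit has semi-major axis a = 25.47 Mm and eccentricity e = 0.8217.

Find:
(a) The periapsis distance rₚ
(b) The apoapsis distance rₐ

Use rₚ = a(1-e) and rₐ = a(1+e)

Convert to SI: a = 25.47 Mm = 2.547e+07 m.
(a) rₚ = a(1 − e) = 2.547e+07 · (1 − 0.8217) = 2.547e+07 · 0.1783 ≈ 4.541e+06 m = 4.541 Mm.
(b) rₐ = a(1 + e) = 2.547e+07 · (1 + 0.8217) = 2.547e+07 · 1.8217 ≈ 4.64e+07 m = 46.4 Mm.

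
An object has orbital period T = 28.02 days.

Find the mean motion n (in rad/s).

Convert to SI: T = 28.02 days = 2.42093e+06 s.
n = 2π / T.
n = 2π / 2.42093e+06 s ≈ 2.595e-06 rad/s.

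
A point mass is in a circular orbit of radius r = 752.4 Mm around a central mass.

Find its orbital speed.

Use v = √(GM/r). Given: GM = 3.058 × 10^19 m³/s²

Convert to SI: r = 752.4 Mm = 7.524e+08 m.
For a circular orbit, gravity supplies the centripetal force, so v = √(GM / r).
v = √(3.058e+19 / 7.524e+08) m/s ≈ 2.016e+05 m/s = 201.6 km/s.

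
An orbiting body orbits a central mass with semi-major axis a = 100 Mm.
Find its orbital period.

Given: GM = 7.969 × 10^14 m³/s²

Convert to SI: a = 100 Mm = 1e+08 m.
Kepler's third law: T = 2π √(a³ / GM).
Substituting a = 1e+08 m and GM = 7.969e+14 m³/s²:
T = 2π √((1e+08)³ / 7.969e+14) s
T ≈ 2.226e+05 s = 2.576 days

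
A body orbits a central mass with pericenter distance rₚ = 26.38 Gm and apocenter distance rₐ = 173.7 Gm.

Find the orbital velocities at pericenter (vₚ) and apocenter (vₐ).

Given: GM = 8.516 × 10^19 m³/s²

Convert to SI: rₚ = 26.38 Gm = 2.638e+10 m; rₐ = 173.7 Gm = 1.737e+11 m.
Use the vis-viva equation v² = GM(2/r − 1/a) with a = (rₚ + rₐ)/2 = (2.638e+10 + 1.737e+11)/2 = 1.0004e+11 m.
vₚ = √(GM · (2/rₚ − 1/a)) = √(8.516e+19 · (2/2.638e+10 − 1/1.0004e+11)) m/s ≈ 7.487e+04 m/s = 74.87 km/s.
vₐ = √(GM · (2/rₐ − 1/a)) = √(8.516e+19 · (2/1.737e+11 − 1/1.0004e+11)) m/s ≈ 1.137e+04 m/s = 11.37 km/s.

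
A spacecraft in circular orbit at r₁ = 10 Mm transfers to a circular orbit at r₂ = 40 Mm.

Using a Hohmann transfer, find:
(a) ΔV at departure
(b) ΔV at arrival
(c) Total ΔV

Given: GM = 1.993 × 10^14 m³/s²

Convert to SI: r₁ = 10 Mm = 1e+07 m; r₂ = 40 Mm = 4e+07 m.
Transfer semi-major axis: a_t = (r₁ + r₂)/2 = (1e+07 + 4e+07)/2 = 2.5e+07 m.
Circular speeds: v₁ = √(GM/r₁) = 4464.3 m/s, v₂ = √(GM/r₂) = 2232.15 m/s.
Transfer speeds (vis-viva v² = GM(2/r − 1/a_t)): v₁ᵗ = 5646.95 m/s, v₂ᵗ = 1411.74 m/s.
(a) ΔV₁ = |v₁ᵗ − v₁| ≈ 1183 m/s = 1.183 km/s.
(b) ΔV₂ = |v₂ − v₂ᵗ| ≈ 820.4 m/s = 820.4 m/s.
(c) ΔV_total = ΔV₁ + ΔV₂ ≈ 2003 m/s = 2.003 km/s.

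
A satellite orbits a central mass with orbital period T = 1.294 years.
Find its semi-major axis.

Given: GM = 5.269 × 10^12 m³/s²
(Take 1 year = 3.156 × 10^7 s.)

Convert to SI: T = 1.294 years = 4.08386e+07 s.
Invert Kepler's third law: a = (GM · T² / (4π²))^(1/3).
Substituting T = 4.08386e+07 s and GM = 5.269e+12 m³/s²:
a = (5.269e+12 · (4.08386e+07)² / (4π²))^(1/3) m
a ≈ 6.06e+08 m = 6.06 × 10^8 m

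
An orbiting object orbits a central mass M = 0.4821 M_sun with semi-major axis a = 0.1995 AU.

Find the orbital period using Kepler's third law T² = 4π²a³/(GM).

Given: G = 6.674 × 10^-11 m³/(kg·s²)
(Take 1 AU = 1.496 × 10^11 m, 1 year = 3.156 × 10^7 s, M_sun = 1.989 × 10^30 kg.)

Convert to SI: a = 0.1995 AU = 2.98452e+10 m; M = 0.4821 M_sun = 9.58897e+29 kg.
GM = G · M = 6.674e-11 · 9.58897e+29 = 6.39968e+19 m³/s².
Kepler's third law: T = 2π √(a³ / GM).
Substituting a = 2.98452e+10 m and GM = 6.39968e+19 m³/s²:
T = 2π √((2.98452e+10)³ / 6.39968e+19) s
T ≈ 4.05e+06 s = 0.1283 years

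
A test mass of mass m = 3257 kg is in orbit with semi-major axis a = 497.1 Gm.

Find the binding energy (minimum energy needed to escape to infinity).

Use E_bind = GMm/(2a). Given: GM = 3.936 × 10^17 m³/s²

Convert to SI: a = 497.1 Gm = 4.971e+11 m.
Total orbital energy is E = −GMm/(2a); binding energy is E_bind = −E = GMm/(2a).
E_bind = 3.936e+17 · 3257 / (2 · 4.971e+11) J ≈ 1.289e+09 J = 1.289 GJ.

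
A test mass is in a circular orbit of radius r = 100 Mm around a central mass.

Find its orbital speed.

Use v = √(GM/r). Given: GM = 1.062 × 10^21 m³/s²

Convert to SI: r = 100 Mm = 1e+08 m.
For a circular orbit, gravity supplies the centripetal force, so v = √(GM / r).
v = √(1.062e+21 / 1e+08) m/s ≈ 3.259e+06 m/s = 3259 km/s.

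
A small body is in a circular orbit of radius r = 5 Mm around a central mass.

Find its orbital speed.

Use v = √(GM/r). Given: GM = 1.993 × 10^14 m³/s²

Convert to SI: r = 5 Mm = 5e+06 m.
For a circular orbit, gravity supplies the centripetal force, so v = √(GM / r).
v = √(1.993e+14 / 5e+06) m/s ≈ 6313 m/s = 6.313 km/s.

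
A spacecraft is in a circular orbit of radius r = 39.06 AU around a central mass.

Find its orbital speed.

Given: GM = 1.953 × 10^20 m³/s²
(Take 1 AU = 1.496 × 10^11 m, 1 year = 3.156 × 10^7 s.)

Convert to SI: r = 39.06 AU = 5.84338e+12 m.
For a circular orbit, gravity supplies the centripetal force, so v = √(GM / r).
v = √(1.953e+20 / 5.84338e+12) m/s ≈ 5781 m/s = 1.22 AU/year.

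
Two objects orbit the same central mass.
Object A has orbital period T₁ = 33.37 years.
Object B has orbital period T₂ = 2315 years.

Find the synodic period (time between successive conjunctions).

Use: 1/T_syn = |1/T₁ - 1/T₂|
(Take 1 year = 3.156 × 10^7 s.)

Convert to SI: T₁ = 33.37 years = 1.05316e+09 s; T₂ = 2315 years = 7.30614e+10 s.
T_syn = |T₁ · T₂ / (T₁ − T₂)|.
T_syn = |1.05316e+09 · 7.30614e+10 / (1.05316e+09 − 7.30614e+10)| s ≈ 1.069e+09 s = 33.86 years.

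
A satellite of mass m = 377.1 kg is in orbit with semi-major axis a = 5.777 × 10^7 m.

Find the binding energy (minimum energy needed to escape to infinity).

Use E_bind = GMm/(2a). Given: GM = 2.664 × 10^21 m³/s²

Total orbital energy is E = −GMm/(2a); binding energy is E_bind = −E = GMm/(2a).
E_bind = 2.664e+21 · 377.1 / (2 · 5.777e+07) J ≈ 8.695e+15 J = 8.695 PJ.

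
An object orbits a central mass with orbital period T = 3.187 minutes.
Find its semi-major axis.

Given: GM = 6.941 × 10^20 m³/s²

Convert to SI: T = 3.187 minutes = 191.22 s.
Invert Kepler's third law: a = (GM · T² / (4π²))^(1/3).
Substituting T = 191.22 s and GM = 6.941e+20 m³/s²:
a = (6.941e+20 · (191.22)² / (4π²))^(1/3) m
a ≈ 8.631e+07 m = 8.631 × 10^7 m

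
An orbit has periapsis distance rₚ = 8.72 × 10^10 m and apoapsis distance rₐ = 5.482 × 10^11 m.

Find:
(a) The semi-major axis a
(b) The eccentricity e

(a) a = (rₚ + rₐ) / 2 = (8.72e+10 + 5.482e+11) / 2 ≈ 3.177e+11 m = 3.177 × 10^11 m.
(b) e = (rₐ − rₚ) / (rₐ + rₚ) = (5.482e+11 − 8.72e+10) / (5.482e+11 + 8.72e+10) ≈ 0.7255.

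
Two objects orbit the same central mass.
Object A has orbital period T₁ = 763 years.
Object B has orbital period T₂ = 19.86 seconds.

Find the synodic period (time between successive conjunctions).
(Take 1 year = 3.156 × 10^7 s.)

Convert to SI: T₁ = 763 years = 2.40803e+10 s.
T_syn = |T₁ · T₂ / (T₁ − T₂)|.
T_syn = |2.40803e+10 · 19.86 / (2.40803e+10 − 19.86)| s ≈ 19.86 s = 19.86 seconds.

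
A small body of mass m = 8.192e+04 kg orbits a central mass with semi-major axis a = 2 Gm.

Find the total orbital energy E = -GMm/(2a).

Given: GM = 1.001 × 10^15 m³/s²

Convert to SI: a = 2 Gm = 2e+09 m.
E = −GMm / (2a).
E = −1.001e+15 · 8.192e+04 / (2 · 2e+09) J ≈ -2.05e+10 J = -20.5 GJ.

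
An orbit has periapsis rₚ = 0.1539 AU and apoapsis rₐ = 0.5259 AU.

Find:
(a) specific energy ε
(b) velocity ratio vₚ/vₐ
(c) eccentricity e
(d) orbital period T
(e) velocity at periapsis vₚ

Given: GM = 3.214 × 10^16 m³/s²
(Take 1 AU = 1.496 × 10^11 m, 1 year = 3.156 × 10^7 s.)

Convert to SI: rₚ = 0.1539 AU = 2.30234e+10 m; rₐ = 0.5259 AU = 7.86746e+10 m.
(a) With a = (rₚ + rₐ)/2 = 5.0849e+10 m, ε = −GM/(2a) = −3.214e+16/(2 · 5.0849e+10) J/kg ≈ -3.16e+05 J/kg
(b) Conservation of angular momentum (rₚvₚ = rₐvₐ) gives vₚ/vₐ = rₐ/rₚ = 7.86746e+10/2.30234e+10 ≈ 3.417
(c) e = (rₐ − rₚ)/(rₐ + rₚ) = (7.86746e+10 − 2.30234e+10)/(7.86746e+10 + 2.30234e+10) ≈ 0.5472
(d) With a = (rₚ + rₐ)/2 = 5.0849e+10 m, T = 2π √(a³/GM) = 2π √((5.0849e+10)³/3.214e+16) s ≈ 4.019e+08 s
(e) With a = (rₚ + rₐ)/2 = 5.0849e+10 m, vₚ = √(GM (2/rₚ − 1/a)) = √(3.214e+16 · (2/2.30234e+10 − 1/5.0849e+10)) m/s ≈ 1470 m/s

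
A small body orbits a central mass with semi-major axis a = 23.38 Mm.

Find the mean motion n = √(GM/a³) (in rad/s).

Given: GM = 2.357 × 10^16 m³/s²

Convert to SI: a = 23.38 Mm = 2.338e+07 m.
n = √(GM / a³).
n = √(2.357e+16 / (2.338e+07)³) rad/s ≈ 0.001358 rad/s.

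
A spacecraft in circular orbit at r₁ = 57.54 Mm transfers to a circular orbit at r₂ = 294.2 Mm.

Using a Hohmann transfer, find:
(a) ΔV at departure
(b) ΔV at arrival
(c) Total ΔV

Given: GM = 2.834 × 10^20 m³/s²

Convert to SI: r₁ = 57.54 Mm = 5.754e+07 m; r₂ = 294.2 Mm = 2.942e+08 m.
Transfer semi-major axis: a_t = (r₁ + r₂)/2 = (5.754e+07 + 2.942e+08)/2 = 1.7587e+08 m.
Circular speeds: v₁ = √(GM/r₁) = 2.21929e+06 m/s, v₂ = √(GM/r₂) = 981474 m/s.
Transfer speeds (vis-viva v² = GM(2/r − 1/a_t)): v₁ᵗ = 2.87039e+06 m/s, v₂ᵗ = 561394 m/s.
(a) ΔV₁ = |v₁ᵗ − v₁| ≈ 6.511e+05 m/s = 651.1 km/s.
(b) ΔV₂ = |v₂ − v₂ᵗ| ≈ 4.201e+05 m/s = 420.1 km/s.
(c) ΔV_total = ΔV₁ + ΔV₂ ≈ 1.071e+06 m/s = 1071 km/s.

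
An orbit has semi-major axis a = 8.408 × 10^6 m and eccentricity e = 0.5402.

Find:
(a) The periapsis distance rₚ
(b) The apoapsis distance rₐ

(a) rₚ = a(1 − e) = 8.408e+06 · (1 − 0.5402) = 8.408e+06 · 0.4598 ≈ 3.866e+06 m = 3.866 × 10^6 m.
(b) rₐ = a(1 + e) = 8.408e+06 · (1 + 0.5402) = 8.408e+06 · 1.5402 ≈ 1.295e+07 m = 1.295 × 10^7 m.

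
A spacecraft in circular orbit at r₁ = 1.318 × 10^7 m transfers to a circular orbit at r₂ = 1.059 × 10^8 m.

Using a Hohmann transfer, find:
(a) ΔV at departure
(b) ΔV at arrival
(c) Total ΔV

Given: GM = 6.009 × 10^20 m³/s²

Transfer semi-major axis: a_t = (r₁ + r₂)/2 = (1.318e+07 + 1.059e+08)/2 = 5.954e+07 m.
Circular speeds: v₁ = √(GM/r₁) = 6.75217e+06 m/s, v₂ = √(GM/r₂) = 2.38206e+06 m/s.
Transfer speeds (vis-viva v² = GM(2/r − 1/a_t)): v₁ᵗ = 9.00507e+06 m/s, v₂ᵗ = 1.12074e+06 m/s.
(a) ΔV₁ = |v₁ᵗ − v₁| ≈ 2.253e+06 m/s = 2253 km/s.
(b) ΔV₂ = |v₂ − v₂ᵗ| ≈ 1.261e+06 m/s = 1261 km/s.
(c) ΔV_total = ΔV₁ + ΔV₂ ≈ 3.514e+06 m/s = 3514 km/s.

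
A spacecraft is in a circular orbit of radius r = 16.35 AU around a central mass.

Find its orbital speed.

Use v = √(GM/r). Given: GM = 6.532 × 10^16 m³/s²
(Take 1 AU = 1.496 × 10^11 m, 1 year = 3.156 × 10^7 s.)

Convert to SI: r = 16.35 AU = 2.44596e+12 m.
For a circular orbit, gravity supplies the centripetal force, so v = √(GM / r).
v = √(6.532e+16 / 2.44596e+12) m/s ≈ 163.4 m/s = 0.03447 AU/year.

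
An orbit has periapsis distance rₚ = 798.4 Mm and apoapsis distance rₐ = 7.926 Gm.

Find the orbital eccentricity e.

Convert to SI: rₚ = 798.4 Mm = 7.984e+08 m; rₐ = 7.926 Gm = 7.926e+09 m.
e = (rₐ − rₚ) / (rₐ + rₚ).
e = (7.926e+09 − 7.984e+08) / (7.926e+09 + 7.984e+08) = 7.1276e+09 / 8.7244e+09 ≈ 0.817.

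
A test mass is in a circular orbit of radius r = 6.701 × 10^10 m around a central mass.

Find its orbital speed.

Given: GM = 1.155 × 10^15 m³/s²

For a circular orbit, gravity supplies the centripetal force, so v = √(GM / r).
v = √(1.155e+15 / 6.701e+10) m/s ≈ 131.3 m/s = 131.3 m/s.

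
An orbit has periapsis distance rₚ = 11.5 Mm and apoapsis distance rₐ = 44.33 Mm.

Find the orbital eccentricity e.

Convert to SI: rₚ = 11.5 Mm = 1.15e+07 m; rₐ = 44.33 Mm = 4.433e+07 m.
e = (rₐ − rₚ) / (rₐ + rₚ).
e = (4.433e+07 − 1.15e+07) / (4.433e+07 + 1.15e+07) = 3.283e+07 / 5.583e+07 ≈ 0.588.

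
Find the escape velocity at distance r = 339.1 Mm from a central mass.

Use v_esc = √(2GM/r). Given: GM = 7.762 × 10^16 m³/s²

Convert to SI: r = 339.1 Mm = 3.391e+08 m.
Escape velocity comes from setting total energy to zero: ½v² − GM/r = 0 ⇒ v_esc = √(2GM / r).
v_esc = √(2 · 7.762e+16 / 3.391e+08) m/s ≈ 2.14e+04 m/s = 21.4 km/s.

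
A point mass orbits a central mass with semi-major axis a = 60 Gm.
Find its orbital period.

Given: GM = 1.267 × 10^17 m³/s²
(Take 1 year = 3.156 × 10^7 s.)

Convert to SI: a = 60 Gm = 6e+10 m.
Kepler's third law: T = 2π √(a³ / GM).
Substituting a = 6e+10 m and GM = 1.267e+17 m³/s²:
T = 2π √((6e+10)³ / 1.267e+17) s
T ≈ 2.594e+08 s = 8.22 years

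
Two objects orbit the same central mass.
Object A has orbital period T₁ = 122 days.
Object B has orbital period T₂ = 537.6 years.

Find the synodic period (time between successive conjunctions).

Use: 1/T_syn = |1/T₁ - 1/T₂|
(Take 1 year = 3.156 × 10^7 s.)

Convert to SI: T₁ = 122 days = 1.05408e+07 s; T₂ = 537.6 years = 1.69667e+10 s.
T_syn = |T₁ · T₂ / (T₁ − T₂)|.
T_syn = |1.05408e+07 · 1.69667e+10 / (1.05408e+07 − 1.69667e+10)| s ≈ 1.055e+07 s = 122.1 days.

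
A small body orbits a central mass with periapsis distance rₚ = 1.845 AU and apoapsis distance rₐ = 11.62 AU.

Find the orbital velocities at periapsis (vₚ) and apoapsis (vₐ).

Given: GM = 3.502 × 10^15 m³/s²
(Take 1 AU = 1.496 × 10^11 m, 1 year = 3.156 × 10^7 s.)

Convert to SI: rₚ = 1.845 AU = 2.76012e+11 m; rₐ = 11.62 AU = 1.73835e+12 m.
Use the vis-viva equation v² = GM(2/r − 1/a) with a = (rₚ + rₐ)/2 = (2.76012e+11 + 1.73835e+12)/2 = 1.00718e+12 m.
vₚ = √(GM · (2/rₚ − 1/a)) = √(3.502e+15 · (2/2.76012e+11 − 1/1.00718e+12)) m/s ≈ 148 m/s = 0.03122 AU/year.
vₐ = √(GM · (2/rₐ − 1/a)) = √(3.502e+15 · (2/1.73835e+12 − 1/1.00718e+12)) m/s ≈ 23.5 m/s = 0.004957 AU/year.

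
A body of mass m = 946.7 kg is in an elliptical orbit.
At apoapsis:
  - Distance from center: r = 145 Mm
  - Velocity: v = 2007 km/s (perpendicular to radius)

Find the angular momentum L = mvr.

Convert to SI: r = 145 Mm = 1.45e+08 m; v = 2007 km/s = 2.007e+06 m/s.
Since v is perpendicular to r, L = m · v · r.
L = 946.7 · 2.007e+06 · 1.45e+08 kg·m²/s ≈ 2.755e+17 kg·m²/s.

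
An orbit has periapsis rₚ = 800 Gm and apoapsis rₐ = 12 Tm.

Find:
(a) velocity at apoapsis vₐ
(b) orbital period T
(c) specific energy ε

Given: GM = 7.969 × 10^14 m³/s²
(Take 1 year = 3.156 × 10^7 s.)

Convert to SI: rₚ = 800 Gm = 8e+11 m; rₐ = 12 Tm = 1.2e+13 m.
(a) With a = (rₚ + rₐ)/2 = 6.4e+12 m, vₐ = √(GM (2/rₐ − 1/a)) = √(7.969e+14 · (2/1.2e+13 − 1/6.4e+12)) m/s ≈ 2.881 m/s
(b) With a = (rₚ + rₐ)/2 = 6.4e+12 m, T = 2π √(a³/GM) = 2π √((6.4e+12)³/7.969e+14) s ≈ 3.604e+12 s
(c) With a = (rₚ + rₐ)/2 = 6.4e+12 m, ε = −GM/(2a) = −7.969e+14/(2 · 6.4e+12) J/kg ≈ -62.26 J/kg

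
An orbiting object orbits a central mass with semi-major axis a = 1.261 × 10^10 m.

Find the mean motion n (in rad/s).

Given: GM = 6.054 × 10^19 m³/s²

n = √(GM / a³).
n = √(6.054e+19 / (1.261e+10)³) rad/s ≈ 5.495e-06 rad/s.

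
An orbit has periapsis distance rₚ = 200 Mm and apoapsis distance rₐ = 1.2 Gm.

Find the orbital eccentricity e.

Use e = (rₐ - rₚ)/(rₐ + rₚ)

Convert to SI: rₚ = 200 Mm = 2e+08 m; rₐ = 1.2 Gm = 1.2e+09 m.
e = (rₐ − rₚ) / (rₐ + rₚ).
e = (1.2e+09 − 2e+08) / (1.2e+09 + 2e+08) = 1e+09 / 1.4e+09 ≈ 0.7143.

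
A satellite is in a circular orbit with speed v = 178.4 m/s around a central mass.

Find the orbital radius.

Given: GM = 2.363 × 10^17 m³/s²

For a circular orbit, v² = GM / r, so r = GM / v².
r = 2.363e+17 / (178.4)² m ≈ 7.425e+12 m = 7.425 Tm.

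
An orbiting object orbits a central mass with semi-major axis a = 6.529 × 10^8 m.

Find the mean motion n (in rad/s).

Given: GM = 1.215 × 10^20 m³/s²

n = √(GM / a³).
n = √(1.215e+20 / (6.529e+08)³) rad/s ≈ 0.0006607 rad/s.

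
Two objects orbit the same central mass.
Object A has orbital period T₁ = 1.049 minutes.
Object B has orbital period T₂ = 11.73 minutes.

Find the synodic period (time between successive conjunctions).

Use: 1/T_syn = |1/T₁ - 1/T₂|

Convert to SI: T₁ = 1.049 minutes = 62.94 s; T₂ = 11.73 minutes = 703.8 s.
T_syn = |T₁ · T₂ / (T₁ − T₂)|.
T_syn = |62.94 · 703.8 / (62.94 − 703.8)| s ≈ 69.12 s = 1.152 minutes.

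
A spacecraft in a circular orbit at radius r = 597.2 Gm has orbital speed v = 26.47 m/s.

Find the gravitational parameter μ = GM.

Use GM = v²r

Convert to SI: r = 597.2 Gm = 5.972e+11 m.
For a circular orbit v² = GM/r, so GM = v² · r.
GM = (26.47)² · 5.972e+11 m³/s² ≈ 4.184e+14 m³/s² = 4.184 × 10^14 m³/s².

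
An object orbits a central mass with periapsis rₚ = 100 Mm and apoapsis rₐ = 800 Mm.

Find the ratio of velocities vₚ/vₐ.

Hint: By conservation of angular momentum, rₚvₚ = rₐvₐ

Convert to SI: rₚ = 100 Mm = 1e+08 m; rₐ = 800 Mm = 8e+08 m.
Conservation of angular momentum gives rₚvₚ = rₐvₐ, so vₚ/vₐ = rₐ/rₚ.
vₚ/vₐ = 8e+08 / 1e+08 ≈ 8.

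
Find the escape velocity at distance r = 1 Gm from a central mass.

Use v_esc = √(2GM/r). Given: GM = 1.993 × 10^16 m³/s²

Convert to SI: r = 1 Gm = 1e+09 m.
Escape velocity comes from setting total energy to zero: ½v² − GM/r = 0 ⇒ v_esc = √(2GM / r).
v_esc = √(2 · 1.993e+16 / 1e+09) m/s ≈ 6313 m/s = 6.313 km/s.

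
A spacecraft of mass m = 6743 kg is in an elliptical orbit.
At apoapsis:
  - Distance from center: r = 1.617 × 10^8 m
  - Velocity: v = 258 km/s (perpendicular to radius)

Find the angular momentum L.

Convert to SI: v = 258 km/s = 258000 m/s.
Since v is perpendicular to r, L = m · v · r.
L = 6743 · 258000 · 1.617e+08 kg·m²/s ≈ 2.813e+17 kg·m²/s.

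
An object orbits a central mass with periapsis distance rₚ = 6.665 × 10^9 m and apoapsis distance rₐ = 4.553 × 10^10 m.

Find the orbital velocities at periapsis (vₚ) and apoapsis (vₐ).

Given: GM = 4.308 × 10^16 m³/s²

Use the vis-viva equation v² = GM(2/r − 1/a) with a = (rₚ + rₐ)/2 = (6.665e+09 + 4.553e+10)/2 = 2.60975e+10 m.
vₚ = √(GM · (2/rₚ − 1/a)) = √(4.308e+16 · (2/6.665e+09 − 1/2.60975e+10)) m/s ≈ 3358 m/s = 3.358 km/s.
vₐ = √(GM · (2/rₐ − 1/a)) = √(4.308e+16 · (2/4.553e+10 − 1/2.60975e+10)) m/s ≈ 491.6 m/s = 491.6 m/s.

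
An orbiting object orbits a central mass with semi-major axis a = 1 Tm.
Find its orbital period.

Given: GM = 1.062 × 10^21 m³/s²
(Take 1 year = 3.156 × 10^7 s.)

Convert to SI: a = 1 Tm = 1e+12 m.
Kepler's third law: T = 2π √(a³ / GM).
Substituting a = 1e+12 m and GM = 1.062e+21 m³/s²:
T = 2π √((1e+12)³ / 1.062e+21) s
T ≈ 1.928e+08 s = 6.109 years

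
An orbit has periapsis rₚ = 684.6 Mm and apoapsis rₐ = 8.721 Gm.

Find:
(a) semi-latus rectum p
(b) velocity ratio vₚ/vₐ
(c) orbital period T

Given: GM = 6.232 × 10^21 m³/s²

Convert to SI: rₚ = 684.6 Mm = 6.846e+08 m; rₐ = 8.721 Gm = 8.721e+09 m.
(a) From a = (rₚ + rₐ)/2 = 4.7028e+09 m and e = (rₐ − rₚ)/(rₐ + rₚ) = 0.854427, p = a(1 − e²) = 4.7028e+09 · (1 − (0.854427)²) ≈ 1.27e+09 m
(b) Conservation of angular momentum (rₚvₚ = rₐvₐ) gives vₚ/vₐ = rₐ/rₚ = 8.721e+09/6.846e+08 ≈ 12.74
(c) With a = (rₚ + rₐ)/2 = 4.7028e+09 m, T = 2π √(a³/GM) = 2π √((4.7028e+09)³/6.232e+21) s ≈ 2.567e+04 s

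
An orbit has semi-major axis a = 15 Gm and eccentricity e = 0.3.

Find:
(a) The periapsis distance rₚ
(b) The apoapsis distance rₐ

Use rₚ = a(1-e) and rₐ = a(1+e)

Convert to SI: a = 15 Gm = 1.5e+10 m.
(a) rₚ = a(1 − e) = 1.5e+10 · (1 − 0.3) = 1.5e+10 · 0.7 ≈ 1.05e+10 m = 10.5 Gm.
(b) rₐ = a(1 + e) = 1.5e+10 · (1 + 0.3) = 1.5e+10 · 1.3 ≈ 1.95e+10 m = 19.5 Gm.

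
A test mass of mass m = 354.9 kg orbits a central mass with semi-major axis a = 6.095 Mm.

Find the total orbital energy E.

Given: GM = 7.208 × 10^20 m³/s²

Convert to SI: a = 6.095 Mm = 6.095e+06 m.
E = −GMm / (2a).
E = −7.208e+20 · 354.9 / (2 · 6.095e+06) J ≈ -2.099e+16 J = -20.99 PJ.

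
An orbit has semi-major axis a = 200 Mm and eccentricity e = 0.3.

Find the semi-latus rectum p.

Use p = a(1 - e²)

Convert to SI: a = 200 Mm = 2e+08 m.
p = a (1 − e²).
p = 2e+08 · (1 − (0.3)²) = 2e+08 · 0.91 ≈ 1.82e+08 m = 182 Mm.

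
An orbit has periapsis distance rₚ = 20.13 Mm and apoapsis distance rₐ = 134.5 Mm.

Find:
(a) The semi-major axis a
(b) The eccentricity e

Convert to SI: rₚ = 20.13 Mm = 2.013e+07 m; rₐ = 134.5 Mm = 1.345e+08 m.
(a) a = (rₚ + rₐ) / 2 = (2.013e+07 + 1.345e+08) / 2 ≈ 7.732e+07 m = 77.31 Mm.
(b) e = (rₐ − rₚ) / (rₐ + rₚ) = (1.345e+08 − 2.013e+07) / (1.345e+08 + 2.013e+07) ≈ 0.7396.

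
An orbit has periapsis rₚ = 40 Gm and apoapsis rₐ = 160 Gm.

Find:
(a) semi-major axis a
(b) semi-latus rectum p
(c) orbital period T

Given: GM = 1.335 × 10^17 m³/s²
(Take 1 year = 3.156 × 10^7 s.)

Convert to SI: rₚ = 40 Gm = 4e+10 m; rₐ = 160 Gm = 1.6e+11 m.
(a) a = (rₚ + rₐ)/2 = (4e+10 + 1.6e+11)/2 ≈ 1e+11 m
(b) From a = (rₚ + rₐ)/2 = 1e+11 m and e = (rₐ − rₚ)/(rₐ + rₚ) = 0.6, p = a(1 − e²) = 1e+11 · (1 − (0.6)²) ≈ 6.4e+10 m
(c) With a = (rₚ + rₐ)/2 = 1e+11 m, T = 2π √(a³/GM) = 2π √((1e+11)³/1.335e+17) s ≈ 5.438e+08 s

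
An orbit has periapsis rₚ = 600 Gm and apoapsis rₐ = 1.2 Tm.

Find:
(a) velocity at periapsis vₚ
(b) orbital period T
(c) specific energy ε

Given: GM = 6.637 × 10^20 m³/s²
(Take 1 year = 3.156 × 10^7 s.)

Convert to SI: rₚ = 600 Gm = 6e+11 m; rₐ = 1.2 Tm = 1.2e+12 m.
(a) With a = (rₚ + rₐ)/2 = 9e+11 m, vₚ = √(GM (2/rₚ − 1/a)) = √(6.637e+20 · (2/6e+11 − 1/9e+11)) m/s ≈ 3.84e+04 m/s
(b) With a = (rₚ + rₐ)/2 = 9e+11 m, T = 2π √(a³/GM) = 2π √((9e+11)³/6.637e+20) s ≈ 2.082e+08 s
(c) With a = (rₚ + rₐ)/2 = 9e+11 m, ε = −GM/(2a) = −6.637e+20/(2 · 9e+11) J/kg ≈ -3.687e+08 J/kg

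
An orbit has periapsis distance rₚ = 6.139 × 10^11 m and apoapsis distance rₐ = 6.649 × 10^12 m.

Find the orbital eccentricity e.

e = (rₐ − rₚ) / (rₐ + rₚ).
e = (6.649e+12 − 6.139e+11) / (6.649e+12 + 6.139e+11) = 6.0351e+12 / 7.2629e+12 ≈ 0.8309.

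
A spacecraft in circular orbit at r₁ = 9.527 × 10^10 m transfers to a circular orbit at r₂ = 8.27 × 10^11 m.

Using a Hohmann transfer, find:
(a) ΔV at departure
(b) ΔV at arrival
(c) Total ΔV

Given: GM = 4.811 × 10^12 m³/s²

Transfer semi-major axis: a_t = (r₁ + r₂)/2 = (9.527e+10 + 8.27e+11)/2 = 4.61135e+11 m.
Circular speeds: v₁ = √(GM/r₁) = 7.10624 m/s, v₂ = √(GM/r₂) = 2.41193 m/s.
Transfer speeds (vis-viva v² = GM(2/r − 1/a_t)): v₁ᵗ = 9.51652 m/s, v₂ᵗ = 1.0963 m/s.
(a) ΔV₁ = |v₁ᵗ − v₁| ≈ 2.41 m/s = 2.41 m/s.
(b) ΔV₂ = |v₂ − v₂ᵗ| ≈ 1.316 m/s = 1.316 m/s.
(c) ΔV_total = ΔV₁ + ΔV₂ ≈ 3.726 m/s = 3.726 m/s.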